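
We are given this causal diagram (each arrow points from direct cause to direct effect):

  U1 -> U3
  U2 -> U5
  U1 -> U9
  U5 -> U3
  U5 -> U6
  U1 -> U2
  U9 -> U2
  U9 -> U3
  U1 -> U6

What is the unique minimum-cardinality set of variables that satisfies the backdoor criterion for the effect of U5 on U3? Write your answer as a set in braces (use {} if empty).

{U2}

Variables eligible for adjustment (non-descendants of U5, excluding U5 and U3): {U1, U2, U9}.
Backdoor paths from U5 to U3:
  P1: U5 <- U2 <- U1 -> U9 -> U3
  P2: U5 <- U2 <- U1 -> U3
  P3: U5 <- U2 <- U9 <- U1 -> U3
  P4: U5 <- U2 <- U9 -> U3
The empty set is not sufficient: P1 (U5 <- U2 <- U1 -> U9 -> U3) has no collider blocking it and no conditioned non-collider, so it is open.
Try {U2}:
  P1: blocked at chain node U2 ∈ conditioning set.
  P2: blocked at chain node U2 ∈ conditioning set.
  P3: blocked at chain node U2 ∈ conditioning set.
  P4: blocked at chain node U2 ∈ conditioning set.
{U2} contains no descendant of U5 and blocks every backdoor path.
No other singleton works — e.g. {U1} leaves P4 open — so {U2} is the unique smallest valid adjustment set.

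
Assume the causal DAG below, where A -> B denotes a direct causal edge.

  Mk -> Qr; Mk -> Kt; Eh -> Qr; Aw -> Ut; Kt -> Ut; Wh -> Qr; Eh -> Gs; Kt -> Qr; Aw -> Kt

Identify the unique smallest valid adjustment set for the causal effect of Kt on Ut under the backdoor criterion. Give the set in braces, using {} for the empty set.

{Aw}

Variables eligible for adjustment (non-descendants of Kt, excluding Kt and Ut): {Aw, Eh, Gs, Mk, Wh}.
Backdoor paths from Kt to Ut:
  P1: Kt <- Aw -> Ut
The empty set is not sufficient: P1 (Kt <- Aw -> Ut) has no collider blocking it and no conditioned non-collider, so it is open.
Try {Aw}:
  P1: blocked at fork node Aw ∈ conditioning set.
{Aw} contains no descendant of Kt and blocks every backdoor path.
No other singleton works — e.g. {Eh} leaves P1 open — so {Aw} is the unique smallest valid adjustment set.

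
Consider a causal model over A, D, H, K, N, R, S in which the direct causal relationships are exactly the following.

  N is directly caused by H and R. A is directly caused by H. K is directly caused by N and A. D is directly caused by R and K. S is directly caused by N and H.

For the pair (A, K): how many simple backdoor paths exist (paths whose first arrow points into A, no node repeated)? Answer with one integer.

4

A backdoor path from A to K is any simple undirected path whose first edge points into A (i.e. leaves A via a parent).
Parents of A: {H}.
Enumerating:
  P1: A <- H -> N <- R -> D <- K
  P2: A <- H -> N -> K
  P3: A <- H -> S <- N <- R -> D <- K
  P4: A <- H -> S <- N -> K
That exhausts the simple backdoor paths. Count: 4.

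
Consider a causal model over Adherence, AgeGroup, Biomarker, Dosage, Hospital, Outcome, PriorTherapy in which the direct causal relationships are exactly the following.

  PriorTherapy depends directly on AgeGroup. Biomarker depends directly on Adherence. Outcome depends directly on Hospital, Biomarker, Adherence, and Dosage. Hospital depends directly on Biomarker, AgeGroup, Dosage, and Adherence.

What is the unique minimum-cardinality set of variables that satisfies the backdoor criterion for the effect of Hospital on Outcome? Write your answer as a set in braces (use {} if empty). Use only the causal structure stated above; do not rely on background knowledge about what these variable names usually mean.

Variables eligible for adjustment (non-descendants of Hospital, excluding Hospital and Outcome): {Adherence, AgeGroup, Biomarker, Dosage, PriorTherapy}.
Backdoor paths from Hospital to Outcome:
  P1: Hospital <- Adherence -> Biomarker -> Outcome
  P2: Hospital <- Adherence -> Outcome
  P3: Hospital <- Biomarker <- Adherence -> Outcome
  P4: Hospital <- Biomarker -> Outcome
  P5: Hospital <- Dosage -> Outcome
The empty set is not sufficient: P1 (Hospital <- Adherence -> Biomarker -> Outcome) has no collider blocking it and no conditioned non-collider, so it is open.
Try {Adherence, Biomarker, Dosage}:
  P1: blocked at fork node Adherence ∈ conditioning set.
  P2: blocked at fork node Adherence ∈ conditioning set.
  P3: blocked at chain node Biomarker ∈ conditioning set.
  P4: blocked at fork node Biomarker ∈ conditioning set.
  P5: blocked at fork node Dosage ∈ conditioning set.
{Adherence, Biomarker, Dosage} contains no descendant of Hospital and blocks every backdoor path.
Every element of {Adherence, Biomarker, Dosage} is needed (dropping Adherence leaves P2 open; dropping Biomarker leaves P4 open; dropping Dosage leaves P5 open), so no proper subset is valid.
Among all size-3 subsets of the eligible variables, only {Adherence, Biomarker, Dosage} blocks every backdoor path, so it is the unique smallest valid adjustment set.

{Adherence, Biomarker, Dosage}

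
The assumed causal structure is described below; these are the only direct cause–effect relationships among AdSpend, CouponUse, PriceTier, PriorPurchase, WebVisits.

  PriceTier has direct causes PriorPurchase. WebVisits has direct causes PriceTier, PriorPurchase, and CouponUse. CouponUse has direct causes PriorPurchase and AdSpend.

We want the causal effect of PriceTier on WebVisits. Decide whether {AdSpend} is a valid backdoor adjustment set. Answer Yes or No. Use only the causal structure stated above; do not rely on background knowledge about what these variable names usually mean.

No

Backdoor paths from PriceTier to WebVisits (paths whose first edge points into PriceTier):
  P1: PriceTier <- PriorPurchase -> CouponUse -> WebVisits
  P2: PriceTier <- PriorPurchase -> WebVisits
Condition 1 (no descendant of PriceTier in the set): holds — descendants of PriceTier are {WebVisits}; none are in {AdSpend}.
Condition 2 (every backdoor path blocked by {AdSpend}):
  P1: open — no interior node is in the conditioning set.
  P2: open — no interior node is in the conditioning set.
{AdSpend} does not satisfy the backdoor criterion.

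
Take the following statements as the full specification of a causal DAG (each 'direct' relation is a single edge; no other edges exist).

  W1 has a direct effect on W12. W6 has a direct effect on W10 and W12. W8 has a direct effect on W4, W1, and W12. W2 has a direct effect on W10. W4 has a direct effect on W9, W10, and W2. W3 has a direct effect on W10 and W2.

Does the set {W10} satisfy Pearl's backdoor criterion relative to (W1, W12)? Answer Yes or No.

Backdoor paths from W1 to W12 (paths whose first edge points into W1):
  P1: W1 <- W8 -> W4 -> W2 <- W3 -> W10 <- W6 -> W12
  P2: W1 <- W8 -> W4 -> W2 -> W10 <- W6 -> W12
  P3: W1 <- W8 -> W4 -> W10 <- W6 -> W12
  P4: W1 <- W8 -> W12
Condition 1 (no descendant of W1 in the set): holds — descendants of W1 are {W12}; none are in {W10}.
Condition 2 (every backdoor path blocked by {W10}):
  P1: open — collider(s) W2, W10 are conditioned on (or have a conditioned descendant) and no non-collider on the path is in the set.
  P2: open — collider(s) W10 are conditioned on (or have a conditioned descendant) and no non-collider on the path is in the set.
  P3: open — collider(s) W10 are conditioned on (or have a conditioned descendant) and no non-collider on the path is in the set.
  P4: open — no interior node is in the conditioning set.
{W10} does not satisfy the backdoor criterion.

No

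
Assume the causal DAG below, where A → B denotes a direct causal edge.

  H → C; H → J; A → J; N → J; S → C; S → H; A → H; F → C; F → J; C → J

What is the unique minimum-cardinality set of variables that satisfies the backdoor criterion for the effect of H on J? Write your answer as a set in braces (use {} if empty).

{A, S}

Variables eligible for adjustment (non-descendants of H, excluding H and J): {A, F, N, S}.
Backdoor paths from H to J:
  P1: H <- A -> J
  P2: H <- S -> C <- F -> J
  P3: H <- S -> C -> J
The empty set is not sufficient: P1 (H <- A -> J) has no collider blocking it and no conditioned non-collider, so it is open.
Try {A, S}:
  P1: blocked at fork node A ∈ conditioning set.
  P2: blocked at fork node S ∈ conditioning set.
  P3: blocked at fork node S ∈ conditioning set.
{A, S} contains no descendant of H and blocks every backdoor path.
Every element of {A, S} is needed (dropping A leaves P1 open; dropping S leaves P3 open), so no proper subset is valid.
Among all size-2 subsets of the eligible variables, only {A, S} blocks every backdoor path, so it is the unique smallest valid adjustment set.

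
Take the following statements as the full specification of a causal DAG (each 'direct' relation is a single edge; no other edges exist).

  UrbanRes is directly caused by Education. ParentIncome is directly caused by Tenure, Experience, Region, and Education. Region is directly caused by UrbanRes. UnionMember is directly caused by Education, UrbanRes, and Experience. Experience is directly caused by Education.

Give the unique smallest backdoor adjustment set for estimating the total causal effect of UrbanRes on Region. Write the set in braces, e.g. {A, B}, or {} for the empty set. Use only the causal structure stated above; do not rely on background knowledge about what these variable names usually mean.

Variables eligible for adjustment (non-descendants of UrbanRes, excluding UrbanRes and Region): {Education, Experience, Tenure}.
Backdoor paths from UrbanRes to Region:
  P1: UrbanRes <- Education -> Experience -> ParentIncome <- Region
  P2: UrbanRes <- Education -> ParentIncome <- Region
  P3: UrbanRes <- Education -> UnionMember <- Experience -> ParentIncome <- Region
Each backdoor path contains an unconditioned collider, so every path is already blocked with the empty conditioning set:
  P1: blocked at collider ParentIncome (neither it nor any descendant is in the conditioning set).
  P2: blocked at collider ParentIncome (neither it nor any descendant is in the conditioning set).
  P3: blocked at collider UnionMember (neither it nor any descendant is in the conditioning set).
The empty set is therefore the unique smallest valid set.

{}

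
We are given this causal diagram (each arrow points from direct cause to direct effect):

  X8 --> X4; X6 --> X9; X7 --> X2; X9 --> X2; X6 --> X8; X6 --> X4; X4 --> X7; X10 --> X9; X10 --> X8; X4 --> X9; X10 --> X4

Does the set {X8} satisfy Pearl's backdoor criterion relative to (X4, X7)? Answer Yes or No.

Backdoor paths from X4 to X7 (paths whose first edge points into X4):
  P1: X4 <- X10 -> X8 <- X6 -> X9 -> X2 <- X7
  P2: X4 <- X10 -> X9 -> X2 <- X7
  P3: X4 <- X6 -> X8 <- X10 -> X9 -> X2 <- X7
  P4: X4 <- X6 -> X9 -> X2 <- X7
  P5: X4 <- X8 <- X10 -> X9 -> X2 <- X7
  P6: X4 <- X8 <- X6 -> X9 -> X2 <- X7
Condition 1 (no descendant of X4 in the set): holds — descendants of X4 are {X2, X7, X9}; none are in {X8}.
Condition 2 (every backdoor path blocked by {X8}):
  P1: blocked at collider X2 (neither it nor any descendant is in the conditioning set).
  P2: blocked at collider X2 (neither it nor any descendant is in the conditioning set).
  P3: blocked at collider X2 (neither it nor any descendant is in the conditioning set).
  P4: blocked at collider X2 (neither it nor any descendant is in the conditioning set).
  P5: blocked at chain node X8 ∈ conditioning set.
  P6: blocked at chain node X8 ∈ conditioning set.
{X8} satisfies the backdoor criterion.

Yes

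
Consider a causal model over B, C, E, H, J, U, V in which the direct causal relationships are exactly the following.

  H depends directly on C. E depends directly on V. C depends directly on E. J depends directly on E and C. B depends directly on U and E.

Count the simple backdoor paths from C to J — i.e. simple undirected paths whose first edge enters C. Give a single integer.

1

A backdoor path from C to J is any simple undirected path whose first edge points into C (i.e. leaves C via a parent).
Parents of C: {E}.
Enumerating:
  P1: C <- E -> J
That exhausts the simple backdoor paths. Count: 1.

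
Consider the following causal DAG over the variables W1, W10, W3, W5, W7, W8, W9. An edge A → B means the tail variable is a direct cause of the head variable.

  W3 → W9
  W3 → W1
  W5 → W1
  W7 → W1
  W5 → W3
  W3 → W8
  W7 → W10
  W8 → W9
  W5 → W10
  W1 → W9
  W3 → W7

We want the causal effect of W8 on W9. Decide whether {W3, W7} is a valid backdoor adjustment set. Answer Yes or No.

Backdoor paths from W8 to W9 (paths whose first edge points into W8):
  P1: W8 <- W3 <- W5 -> W1 -> W9
  P2: W8 <- W3 <- W5 -> W10 <- W7 -> W1 -> W9
  P3: W8 <- W3 -> W7 -> W1 -> W9
  P4: W8 <- W3 -> W7 -> W10 <- W5 -> W1 -> W9
  P5: W8 <- W3 -> W1 -> W9
  P6: W8 <- W3 -> W9
Condition 1 (no descendant of W8 in the set): holds — descendants of W8 are {W9}; none are in {W3, W7}.
Condition 2 (every backdoor path blocked by {W3, W7}):
  P1: blocked at chain node W3 ∈ conditioning set.
  P2: blocked at chain node W3 ∈ conditioning set.
  P3: blocked at fork node W3 ∈ conditioning set.
  P4: blocked at fork node W3 ∈ conditioning set.
  P5: blocked at fork node W3 ∈ conditioning set.
  P6: blocked at fork node W3 ∈ conditioning set.
{W3, W7} satisfies the backdoor criterion.

Yes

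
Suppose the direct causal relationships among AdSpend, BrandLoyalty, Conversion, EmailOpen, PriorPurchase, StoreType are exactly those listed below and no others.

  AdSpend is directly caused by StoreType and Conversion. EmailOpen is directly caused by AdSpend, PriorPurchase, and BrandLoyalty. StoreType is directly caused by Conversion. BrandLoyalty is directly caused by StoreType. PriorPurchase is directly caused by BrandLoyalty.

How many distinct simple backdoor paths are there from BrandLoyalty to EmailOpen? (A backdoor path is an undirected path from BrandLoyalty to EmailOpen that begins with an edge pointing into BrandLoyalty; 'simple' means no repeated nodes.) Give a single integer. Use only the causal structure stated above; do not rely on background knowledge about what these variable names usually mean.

2

A backdoor path from BrandLoyalty to EmailOpen is any simple undirected path whose first edge points into BrandLoyalty (i.e. leaves BrandLoyalty via a parent).
Parents of BrandLoyalty: {StoreType}.
Enumerating:
  P1: BrandLoyalty <- StoreType <- Conversion -> AdSpend -> EmailOpen
  P2: BrandLoyalty <- StoreType -> AdSpend -> EmailOpen
That exhausts the simple backdoor paths. Count: 2.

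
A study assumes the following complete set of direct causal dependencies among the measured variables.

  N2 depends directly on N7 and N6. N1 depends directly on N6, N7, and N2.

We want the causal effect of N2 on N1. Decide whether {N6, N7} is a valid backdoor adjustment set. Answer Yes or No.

Backdoor paths from N2 to N1 (paths whose first edge points into N2):
  P1: N2 <- N6 -> N1
  P2: N2 <- N7 -> N1
Condition 1 (no descendant of N2 in the set): holds — descendants of N2 are {N1}; none are in {N6, N7}.
Condition 2 (every backdoor path blocked by {N6, N7}):
  P1: blocked at fork node N6 ∈ conditioning set.
  P2: blocked at fork node N7 ∈ conditioning set.
{N6, N7} satisfies the backdoor criterion.

Yes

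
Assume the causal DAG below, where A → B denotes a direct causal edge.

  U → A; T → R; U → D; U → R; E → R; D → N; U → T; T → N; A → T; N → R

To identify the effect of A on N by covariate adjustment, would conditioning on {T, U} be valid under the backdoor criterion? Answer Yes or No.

Backdoor paths from A to N (paths whose first edge points into A):
  P1: A <- U -> D -> N
  P2: A <- U -> T -> N
  P3: A <- U -> T -> R <- N
  P4: A <- U -> R <- T -> N
  P5: A <- U -> R <- N
Condition 1 (no descendant of A in the set): FAILS — T is a descendant of A.
Condition 2 (every backdoor path blocked by {T, U}):
  P1: blocked at fork node U ∈ conditioning set.
  P2: blocked at fork node U ∈ conditioning set.
  P3: blocked at fork node U ∈ conditioning set.
  P4: blocked at fork node U ∈ conditioning set.
  P5: blocked at fork node U ∈ conditioning set.
{T, U} does not satisfy the backdoor criterion.

No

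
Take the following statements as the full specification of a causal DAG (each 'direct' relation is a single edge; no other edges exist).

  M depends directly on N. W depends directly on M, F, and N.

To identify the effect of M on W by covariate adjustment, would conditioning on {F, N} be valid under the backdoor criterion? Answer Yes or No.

Yes

Backdoor paths from M to W (paths whose first edge points into M):
  P1: M <- N -> W
Condition 1 (no descendant of M in the set): holds — descendants of M are {W}; none are in {F, N}.
Condition 2 (every backdoor path blocked by {F, N}):
  P1: blocked at fork node N ∈ conditioning set.
{F, N} satisfies the backdoor criterion.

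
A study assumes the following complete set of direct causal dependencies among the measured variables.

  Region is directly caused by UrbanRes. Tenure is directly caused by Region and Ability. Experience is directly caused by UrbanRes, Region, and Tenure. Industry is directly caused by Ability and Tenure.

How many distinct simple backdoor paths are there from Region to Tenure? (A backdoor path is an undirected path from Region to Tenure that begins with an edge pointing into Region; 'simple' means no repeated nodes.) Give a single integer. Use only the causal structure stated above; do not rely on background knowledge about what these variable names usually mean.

A backdoor path from Region to Tenure is any simple undirected path whose first edge points into Region (i.e. leaves Region via a parent).
Parents of Region: {UrbanRes}.
Enumerating:
  P1: Region <- UrbanRes -> Experience <- Tenure
That exhausts the simple backdoor paths. Count: 1.

1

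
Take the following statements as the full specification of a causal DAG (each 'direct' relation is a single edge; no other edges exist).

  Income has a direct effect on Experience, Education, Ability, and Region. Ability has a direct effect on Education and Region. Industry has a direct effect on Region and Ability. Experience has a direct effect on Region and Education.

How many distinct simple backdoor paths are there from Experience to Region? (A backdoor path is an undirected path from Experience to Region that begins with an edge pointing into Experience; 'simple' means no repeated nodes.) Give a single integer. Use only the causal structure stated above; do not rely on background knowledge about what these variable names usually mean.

5

A backdoor path from Experience to Region is any simple undirected path whose first edge points into Experience (i.e. leaves Experience via a parent).
Parents of Experience: {Income}.
Enumerating:
  P1: Experience <- Income -> Ability <- Industry -> Region
  P2: Experience <- Income -> Ability -> Region
  P3: Experience <- Income -> Education <- Ability <- Industry -> Region
  P4: Experience <- Income -> Education <- Ability -> Region
  P5: Experience <- Income -> Region
That exhausts the simple backdoor paths. Count: 5.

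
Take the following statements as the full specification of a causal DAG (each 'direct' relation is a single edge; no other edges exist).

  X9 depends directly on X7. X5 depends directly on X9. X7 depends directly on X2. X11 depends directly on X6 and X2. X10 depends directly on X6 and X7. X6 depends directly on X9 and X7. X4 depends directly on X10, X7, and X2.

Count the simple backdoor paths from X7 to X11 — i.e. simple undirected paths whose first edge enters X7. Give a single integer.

A backdoor path from X7 to X11 is any simple undirected path whose first edge points into X7 (i.e. leaves X7 via a parent).
Parents of X7: {X2}.
Enumerating:
  P1: X7 <- X2 -> X4 <- X10 <- X6 -> X11
  P2: X7 <- X2 -> X11
That exhausts the simple backdoor paths. Count: 2.

2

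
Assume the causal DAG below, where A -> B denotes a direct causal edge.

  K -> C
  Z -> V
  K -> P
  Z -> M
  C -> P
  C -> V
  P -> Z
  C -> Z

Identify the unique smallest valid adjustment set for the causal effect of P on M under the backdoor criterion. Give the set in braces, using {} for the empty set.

{C}

Variables eligible for adjustment (non-descendants of P, excluding P and M): {C, K}.
Backdoor paths from P to M:
  P1: P <- K -> C -> Z -> M
  P2: P <- K -> C -> V <- Z -> M
  P3: P <- C -> Z -> M
  P4: P <- C -> V <- Z -> M
The empty set is not sufficient: P1 (P <- K -> C -> Z -> M) has no collider blocking it and no conditioned non-collider, so it is open.
Try {C}:
  P1: blocked at chain node C ∈ conditioning set.
  P2: blocked at chain node C ∈ conditioning set.
  P3: blocked at fork node C ∈ conditioning set.
  P4: blocked at fork node C ∈ conditioning set.
{C} contains no descendant of P and blocks every backdoor path.
No other singleton works — e.g. {K} leaves P3 open — so {C} is the unique smallest valid adjustment set.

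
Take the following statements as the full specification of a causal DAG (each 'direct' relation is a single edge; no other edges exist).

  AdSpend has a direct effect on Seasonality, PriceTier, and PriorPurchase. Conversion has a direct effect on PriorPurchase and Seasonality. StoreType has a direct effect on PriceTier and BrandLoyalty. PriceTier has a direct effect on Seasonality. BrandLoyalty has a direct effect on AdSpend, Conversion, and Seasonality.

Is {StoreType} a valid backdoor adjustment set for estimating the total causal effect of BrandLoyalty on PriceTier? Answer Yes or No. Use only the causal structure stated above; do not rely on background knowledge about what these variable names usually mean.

Backdoor paths from BrandLoyalty to PriceTier (paths whose first edge points into BrandLoyalty):
  P1: BrandLoyalty <- StoreType -> PriceTier
Condition 1 (no descendant of BrandLoyalty in the set): holds — descendants of BrandLoyalty are {AdSpend, Conversion, PriceTier, PriorPurchase, Seasonality}; none are in {StoreType}.
Condition 2 (every backdoor path blocked by {StoreType}):
  P1: blocked at fork node StoreType ∈ conditioning set.
{StoreType} satisfies the backdoor criterion.

Yes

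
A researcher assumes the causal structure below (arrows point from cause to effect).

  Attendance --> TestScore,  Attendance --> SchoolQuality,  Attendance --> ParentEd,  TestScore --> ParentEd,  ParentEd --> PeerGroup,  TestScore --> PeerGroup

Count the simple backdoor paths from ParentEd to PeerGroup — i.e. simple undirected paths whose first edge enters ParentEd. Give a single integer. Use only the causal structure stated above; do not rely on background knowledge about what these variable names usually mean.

A backdoor path from ParentEd to PeerGroup is any simple undirected path whose first edge points into ParentEd (i.e. leaves ParentEd via a parent).
Parents of ParentEd: {Attendance, TestScore}.
Enumerating:
  P1: ParentEd <- Attendance -> TestScore -> PeerGroup
  P2: ParentEd <- TestScore -> PeerGroup
That exhausts the simple backdoor paths. Count: 2.

2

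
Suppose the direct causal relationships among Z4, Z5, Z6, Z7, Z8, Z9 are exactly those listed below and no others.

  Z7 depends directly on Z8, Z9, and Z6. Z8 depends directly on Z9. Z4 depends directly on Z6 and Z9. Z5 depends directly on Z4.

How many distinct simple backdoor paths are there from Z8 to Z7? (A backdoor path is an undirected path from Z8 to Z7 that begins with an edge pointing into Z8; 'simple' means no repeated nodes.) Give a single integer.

2

A backdoor path from Z8 to Z7 is any simple undirected path whose first edge points into Z8 (i.e. leaves Z8 via a parent).
Parents of Z8: {Z9}.
Enumerating:
  P1: Z8 <- Z9 -> Z4 <- Z6 -> Z7
  P2: Z8 <- Z9 -> Z7
That exhausts the simple backdoor paths. Count: 2.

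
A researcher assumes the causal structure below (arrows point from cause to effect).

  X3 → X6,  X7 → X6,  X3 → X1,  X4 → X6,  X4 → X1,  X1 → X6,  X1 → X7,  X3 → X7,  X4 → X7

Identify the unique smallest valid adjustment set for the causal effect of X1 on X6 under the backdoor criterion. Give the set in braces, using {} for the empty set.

Variables eligible for adjustment (non-descendants of X1, excluding X1 and X6): {X3, X4}.
Backdoor paths from X1 to X6:
  P1: X1 <- X3 -> X7 <- X4 -> X6
  P2: X1 <- X3 -> X7 -> X6
  P3: X1 <- X3 -> X6
  P4: X1 <- X4 -> X7 <- X3 -> X6
  P5: X1 <- X4 -> X7 -> X6
  P6: X1 <- X4 -> X6
The empty set is not sufficient: P2 (X1 <- X3 -> X7 -> X6) has no collider blocking it and no conditioned non-collider, so it is open.
Try {X3, X4}:
  P1: blocked at fork node X3 ∈ conditioning set.
  P2: blocked at fork node X3 ∈ conditioning set.
  P3: blocked at fork node X3 ∈ conditioning set.
  P4: blocked at fork node X4 ∈ conditioning set.
  P5: blocked at fork node X4 ∈ conditioning set.
  P6: blocked at fork node X4 ∈ conditioning set.
{X3, X4} contains no descendant of X1 and blocks every backdoor path.
Every element of {X3, X4} is needed (dropping X3 leaves P2 open; dropping X4 leaves P5 open), so no proper subset is valid.
Among all size-2 subsets of the eligible variables, only {X3, X4} blocks every backdoor path, so it is the unique smallest valid adjustment set.

{X3, X4}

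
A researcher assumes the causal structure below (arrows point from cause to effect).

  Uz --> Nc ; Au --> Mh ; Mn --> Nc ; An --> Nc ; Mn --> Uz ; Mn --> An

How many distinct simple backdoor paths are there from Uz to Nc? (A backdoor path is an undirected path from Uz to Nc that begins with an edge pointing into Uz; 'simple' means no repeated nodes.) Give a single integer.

2

A backdoor path from Uz to Nc is any simple undirected path whose first edge points into Uz (i.e. leaves Uz via a parent).
Parents of Uz: {Mn}.
Enumerating:
  P1: Uz <- Mn -> An -> Nc
  P2: Uz <- Mn -> Nc
That exhausts the simple backdoor paths. Count: 2.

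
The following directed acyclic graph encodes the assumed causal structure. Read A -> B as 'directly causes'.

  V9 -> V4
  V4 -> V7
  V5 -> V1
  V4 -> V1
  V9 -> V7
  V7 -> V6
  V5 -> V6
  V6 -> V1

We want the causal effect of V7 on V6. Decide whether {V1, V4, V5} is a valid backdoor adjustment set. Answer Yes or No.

No

Backdoor paths from V7 to V6 (paths whose first edge points into V7):
  P1: V7 <- V9 -> V4 -> V1 <- V5 -> V6
  P2: V7 <- V9 -> V4 -> V1 <- V6
  P3: V7 <- V4 -> V1 <- V5 -> V6
  P4: V7 <- V4 -> V1 <- V6
Condition 1 (no descendant of V7 in the set): FAILS — V1 is a descendant of V7.
Condition 2 (every backdoor path blocked by {V1, V4, V5}):
  P1: blocked at chain node V4 ∈ conditioning set.
  P2: blocked at chain node V4 ∈ conditioning set.
  P3: blocked at fork node V4 ∈ conditioning set.
  P4: blocked at fork node V4 ∈ conditioning set.
{V1, V4, V5} does not satisfy the backdoor criterion.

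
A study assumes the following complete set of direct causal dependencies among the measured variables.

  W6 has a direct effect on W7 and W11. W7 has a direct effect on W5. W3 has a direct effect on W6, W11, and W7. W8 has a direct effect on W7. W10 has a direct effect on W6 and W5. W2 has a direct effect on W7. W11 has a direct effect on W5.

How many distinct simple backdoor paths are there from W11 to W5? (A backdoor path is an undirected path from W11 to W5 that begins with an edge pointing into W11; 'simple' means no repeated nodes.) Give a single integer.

7

A backdoor path from W11 to W5 is any simple undirected path whose first edge points into W11 (i.e. leaves W11 via a parent).
Parents of W11: {W3, W6}.
Enumerating:
  P1: W11 <- W3 -> W6 <- W10 -> W5
  P2: W11 <- W3 -> W6 -> W7 -> W5
  P3: W11 <- W3 -> W7 <- W6 <- W10 -> W5
  P4: W11 <- W3 -> W7 -> W5
  P5: W11 <- W6 <- W10 -> W5
  P6: W11 <- W6 <- W3 -> W7 -> W5
  P7: W11 <- W6 -> W7 -> W5
That exhausts the simple backdoor paths. Count: 7.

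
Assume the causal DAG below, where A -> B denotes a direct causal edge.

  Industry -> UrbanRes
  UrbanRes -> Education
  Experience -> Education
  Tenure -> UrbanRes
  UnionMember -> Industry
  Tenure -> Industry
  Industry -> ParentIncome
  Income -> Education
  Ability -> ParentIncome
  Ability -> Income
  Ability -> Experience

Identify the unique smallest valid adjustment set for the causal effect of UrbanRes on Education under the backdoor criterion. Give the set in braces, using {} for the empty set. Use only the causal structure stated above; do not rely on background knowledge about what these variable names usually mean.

{}

Variables eligible for adjustment (non-descendants of UrbanRes, excluding UrbanRes and Education): {Ability, Experience, Income, Industry, ParentIncome, Tenure, UnionMember}.
Backdoor paths from UrbanRes to Education:
  P1: UrbanRes <- Tenure -> Industry -> ParentIncome <- Ability -> Income -> Education
  P2: UrbanRes <- Tenure -> Industry -> ParentIncome <- Ability -> Experience -> Education
  P3: UrbanRes <- Industry -> ParentIncome <- Ability -> Income -> Education
  P4: UrbanRes <- Industry -> ParentIncome <- Ability -> Experience -> Education
Each backdoor path contains an unconditioned collider, so every path is already blocked with the empty conditioning set:
  P1: blocked at collider ParentIncome (neither it nor any descendant is in the conditioning set).
  P2: blocked at collider ParentIncome (neither it nor any descendant is in the conditioning set).
  P3: blocked at collider ParentIncome (neither it nor any descendant is in the conditioning set).
  P4: blocked at collider ParentIncome (neither it nor any descendant is in the conditioning set).
The empty set is therefore the unique smallest valid set.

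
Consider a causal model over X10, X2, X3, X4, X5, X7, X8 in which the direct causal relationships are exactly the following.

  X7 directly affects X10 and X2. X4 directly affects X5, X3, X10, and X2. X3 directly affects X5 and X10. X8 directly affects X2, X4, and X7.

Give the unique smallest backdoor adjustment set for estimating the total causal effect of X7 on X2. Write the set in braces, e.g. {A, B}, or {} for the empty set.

{X8}

Variables eligible for adjustment (non-descendants of X7, excluding X7 and X2): {X3, X4, X5, X8}.
Backdoor paths from X7 to X2:
  P1: X7 <- X8 -> X4 -> X2
  P2: X7 <- X8 -> X2
The empty set is not sufficient: P1 (X7 <- X8 -> X4 -> X2) has no collider blocking it and no conditioned non-collider, so it is open.
Try {X8}:
  P1: blocked at fork node X8 ∈ conditioning set.
  P2: blocked at fork node X8 ∈ conditioning set.
{X8} contains no descendant of X7 and blocks every backdoor path.
No other singleton works — e.g. {X4} leaves P2 open — so {X8} is the unique smallest valid adjustment set.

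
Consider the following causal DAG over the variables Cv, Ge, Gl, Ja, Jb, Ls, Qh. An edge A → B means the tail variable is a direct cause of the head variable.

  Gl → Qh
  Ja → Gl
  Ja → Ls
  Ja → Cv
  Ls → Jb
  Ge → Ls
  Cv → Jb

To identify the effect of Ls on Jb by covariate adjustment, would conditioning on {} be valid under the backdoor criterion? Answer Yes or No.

No

Backdoor paths from Ls to Jb (paths whose first edge points into Ls):
  P1: Ls <- Ja -> Cv -> Jb
Condition 1 (no descendant of Ls in the set): holds — descendants of Ls are {Jb}; none are in {}.
Condition 2 (every backdoor path blocked by {}):
  P1: open — no interior node is in the conditioning set.
{} does not satisfy the backdoor criterion.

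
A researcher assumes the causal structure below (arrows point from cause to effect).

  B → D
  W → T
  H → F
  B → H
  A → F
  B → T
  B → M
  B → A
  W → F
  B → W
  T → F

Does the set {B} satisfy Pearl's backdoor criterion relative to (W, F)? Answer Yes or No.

Yes

Backdoor paths from W to F (paths whose first edge points into W):
  P1: W <- B -> H -> F
  P2: W <- B -> A -> F
  P3: W <- B -> T -> F
Condition 1 (no descendant of W in the set): holds — descendants of W are {F, T}; none are in {B}.
Condition 2 (every backdoor path blocked by {B}):
  P1: blocked at fork node B ∈ conditioning set.
  P2: blocked at fork node B ∈ conditioning set.
  P3: blocked at fork node B ∈ conditioning set.
{B} satisfies the backdoor criterion.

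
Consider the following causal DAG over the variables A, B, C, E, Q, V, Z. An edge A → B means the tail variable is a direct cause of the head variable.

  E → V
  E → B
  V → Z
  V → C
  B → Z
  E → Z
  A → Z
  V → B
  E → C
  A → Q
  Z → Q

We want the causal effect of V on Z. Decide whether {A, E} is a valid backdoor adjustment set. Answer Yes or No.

Yes

Backdoor paths from V to Z (paths whose first edge points into V):
  P1: V <- E -> B -> Z
  P2: V <- E -> Z
Condition 1 (no descendant of V in the set): holds — descendants of V are {B, C, Q, Z}; none are in {A, E}.
Condition 2 (every backdoor path blocked by {A, E}):
  P1: blocked at fork node E ∈ conditioning set.
  P2: blocked at fork node E ∈ conditioning set.
{A, E} satisfies the backdoor criterion.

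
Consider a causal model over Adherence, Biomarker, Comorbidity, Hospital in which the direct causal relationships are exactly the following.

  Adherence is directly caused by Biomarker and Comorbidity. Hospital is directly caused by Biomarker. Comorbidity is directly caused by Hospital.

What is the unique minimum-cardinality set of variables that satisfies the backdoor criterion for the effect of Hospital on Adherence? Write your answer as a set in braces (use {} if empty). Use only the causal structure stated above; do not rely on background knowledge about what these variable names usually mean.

Variables eligible for adjustment (non-descendants of Hospital, excluding Hospital and Adherence): {Biomarker}.
Backdoor paths from Hospital to Adherence:
  P1: Hospital <- Biomarker -> Adherence
The empty set is not sufficient: P1 (Hospital <- Biomarker -> Adherence) has no collider blocking it and no conditioned non-collider, so it is open.
Try {Biomarker}:
  P1: blocked at fork node Biomarker ∈ conditioning set.
{Biomarker} contains no descendant of Hospital and blocks every backdoor path.
{Biomarker} is the unique smallest valid adjustment set.

{Biomarker}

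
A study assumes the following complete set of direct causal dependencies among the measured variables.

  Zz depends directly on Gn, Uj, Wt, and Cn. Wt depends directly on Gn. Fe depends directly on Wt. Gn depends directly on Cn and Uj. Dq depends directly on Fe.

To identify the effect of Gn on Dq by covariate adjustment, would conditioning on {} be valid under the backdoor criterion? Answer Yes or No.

Yes

Backdoor paths from Gn to Dq (paths whose first edge points into Gn):
  P1: Gn <- Cn -> Zz <- Wt -> Fe -> Dq
  P2: Gn <- Uj -> Zz <- Wt -> Fe -> Dq
Condition 1 (no descendant of Gn in the set): holds — descendants of Gn are {Dq, Fe, Wt, Zz}; none are in {}.
Condition 2 (every backdoor path blocked by {}):
  P1: blocked at collider Zz (neither it nor any descendant is in the conditioning set).
  P2: blocked at collider Zz (neither it nor any descendant is in the conditioning set).
{} satisfies the backdoor criterion.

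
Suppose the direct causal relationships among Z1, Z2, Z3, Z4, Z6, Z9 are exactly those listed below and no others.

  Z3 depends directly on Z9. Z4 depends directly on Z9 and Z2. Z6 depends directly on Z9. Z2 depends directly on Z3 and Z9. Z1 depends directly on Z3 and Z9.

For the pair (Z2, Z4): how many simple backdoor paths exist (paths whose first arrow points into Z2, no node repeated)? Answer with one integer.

A backdoor path from Z2 to Z4 is any simple undirected path whose first edge points into Z2 (i.e. leaves Z2 via a parent).
Parents of Z2: {Z3, Z9}.
Enumerating:
  P1: Z2 <- Z9 -> Z4
  P2: Z2 <- Z3 <- Z9 -> Z4
  P3: Z2 <- Z3 -> Z1 <- Z9 -> Z4
That exhausts the simple backdoor paths. Count: 3.

3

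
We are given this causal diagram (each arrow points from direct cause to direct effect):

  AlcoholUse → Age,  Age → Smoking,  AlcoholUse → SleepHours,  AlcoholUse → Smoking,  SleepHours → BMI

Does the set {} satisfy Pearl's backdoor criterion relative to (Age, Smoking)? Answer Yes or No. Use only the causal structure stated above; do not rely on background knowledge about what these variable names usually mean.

Backdoor paths from Age to Smoking (paths whose first edge points into Age):
  P1: Age <- AlcoholUse -> Smoking
Condition 1 (no descendant of Age in the set): holds — descendants of Age are {Smoking}; none are in {}.
Condition 2 (every backdoor path blocked by {}):
  P1: open — no interior node is in the conditioning set.
{} does not satisfy the backdoor criterion.

No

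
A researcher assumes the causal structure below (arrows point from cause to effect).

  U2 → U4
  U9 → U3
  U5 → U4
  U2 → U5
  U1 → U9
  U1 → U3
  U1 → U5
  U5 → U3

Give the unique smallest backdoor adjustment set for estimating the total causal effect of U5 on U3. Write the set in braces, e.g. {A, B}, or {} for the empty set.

{U1}

Variables eligible for adjustment (non-descendants of U5, excluding U5 and U3): {U1, U2, U9}.
Backdoor paths from U5 to U3:
  P1: U5 <- U1 -> U9 -> U3
  P2: U5 <- U1 -> U3
The empty set is not sufficient: P1 (U5 <- U1 -> U9 -> U3) has no collider blocking it and no conditioned non-collider, so it is open.
Try {U1}:
  P1: blocked at fork node U1 ∈ conditioning set.
  P2: blocked at fork node U1 ∈ conditioning set.
{U1} contains no descendant of U5 and blocks every backdoor path.
No other singleton works — e.g. {U2} leaves P1 open — so {U1} is the unique smallest valid adjustment set.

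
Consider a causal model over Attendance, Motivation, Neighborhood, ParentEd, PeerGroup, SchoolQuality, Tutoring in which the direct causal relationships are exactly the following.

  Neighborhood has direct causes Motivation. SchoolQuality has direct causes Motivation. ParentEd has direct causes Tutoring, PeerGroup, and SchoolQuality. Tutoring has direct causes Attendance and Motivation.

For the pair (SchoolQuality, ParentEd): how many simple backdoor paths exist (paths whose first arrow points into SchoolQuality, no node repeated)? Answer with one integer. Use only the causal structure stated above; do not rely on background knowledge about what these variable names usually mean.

1

A backdoor path from SchoolQuality to ParentEd is any simple undirected path whose first edge points into SchoolQuality (i.e. leaves SchoolQuality via a parent).
Parents of SchoolQuality: {Motivation}.
Enumerating:
  P1: SchoolQuality <- Motivation -> Tutoring -> ParentEd
That exhausts the simple backdoor paths. Count: 1.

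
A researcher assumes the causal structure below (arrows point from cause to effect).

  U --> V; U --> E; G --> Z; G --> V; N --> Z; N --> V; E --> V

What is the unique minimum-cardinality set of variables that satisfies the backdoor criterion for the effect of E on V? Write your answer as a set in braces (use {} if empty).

Variables eligible for adjustment (non-descendants of E, excluding E and V): {G, N, U, Z}.
Backdoor paths from E to V:
  P1: E <- U -> V
The empty set is not sufficient: P1 (E <- U -> V) has no collider blocking it and no conditioned non-collider, so it is open.
Try {U}:
  P1: blocked at fork node U ∈ conditioning set.
{U} contains no descendant of E and blocks every backdoor path.
No other singleton works — e.g. {N} leaves P1 open — so {U} is the unique smallest valid adjustment set.

{U}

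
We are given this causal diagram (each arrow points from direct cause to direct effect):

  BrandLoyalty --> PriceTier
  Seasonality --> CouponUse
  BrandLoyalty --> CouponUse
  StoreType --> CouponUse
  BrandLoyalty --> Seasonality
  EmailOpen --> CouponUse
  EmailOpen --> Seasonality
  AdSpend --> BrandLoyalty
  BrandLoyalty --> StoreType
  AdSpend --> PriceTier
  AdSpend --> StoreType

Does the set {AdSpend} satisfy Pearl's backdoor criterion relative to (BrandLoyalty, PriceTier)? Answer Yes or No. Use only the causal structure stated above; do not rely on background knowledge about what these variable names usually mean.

Backdoor paths from BrandLoyalty to PriceTier (paths whose first edge points into BrandLoyalty):
  P1: BrandLoyalty <- AdSpend -> PriceTier
Condition 1 (no descendant of BrandLoyalty in the set): holds — descendants of BrandLoyalty are {CouponUse, PriceTier, Seasonality, StoreType}; none are in {AdSpend}.
Condition 2 (every backdoor path blocked by {AdSpend}):
  P1: blocked at fork node AdSpend ∈ conditioning set.
{AdSpend} satisfies the backdoor criterion.

Yes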